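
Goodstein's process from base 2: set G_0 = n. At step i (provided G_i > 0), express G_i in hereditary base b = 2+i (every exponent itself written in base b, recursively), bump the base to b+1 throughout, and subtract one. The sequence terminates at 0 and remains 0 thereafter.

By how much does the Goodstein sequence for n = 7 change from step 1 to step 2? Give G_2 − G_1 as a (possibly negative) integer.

229

base 2: 7 = 2^2 + 2 + 1; at 3: 3^3 + 3 + 1 = 31; next = 30
base 3: 30 = 3^3 + 3; at 4: 4^4 + 4 = 260; next = 259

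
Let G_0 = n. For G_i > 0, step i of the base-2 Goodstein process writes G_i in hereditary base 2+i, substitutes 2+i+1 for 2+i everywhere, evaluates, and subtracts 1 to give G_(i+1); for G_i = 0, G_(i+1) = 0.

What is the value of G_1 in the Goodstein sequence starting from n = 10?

83

G_0 = 10. HB_2(10) = 2^(2 + 1) + 2. Bump = 84. G_1 = 83.
G_1 = 83. HB_3(83) = 3^(3 + 1) + 2. Bump = 1026. G_2 = 1025.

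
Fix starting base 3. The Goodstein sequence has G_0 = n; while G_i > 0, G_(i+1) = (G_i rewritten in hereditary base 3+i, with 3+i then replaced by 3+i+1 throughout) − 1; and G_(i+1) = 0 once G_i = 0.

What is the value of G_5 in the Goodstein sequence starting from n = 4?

i=0: 4 = 3 + 1 (b=3); 3→4: 4 + 1 = 5; 5−1 = 4
i=1: 4 = 4 (b=4); 4→5: 5 = 5; 5−1 = 4
i=2: 4 = 4 (b=5); 5→6: 4 = 4; 4−1 = 3
i=3: 3 = 3 (b=6); 6→7: 3 = 3; 3−1 = 2
i=4: 2 = 2 (b=7); 7→8: 2 = 2; 2−1 = 1
i=5: 1 = 1 (b=8); 8→9: 1 = 1; 1−1 = 0

1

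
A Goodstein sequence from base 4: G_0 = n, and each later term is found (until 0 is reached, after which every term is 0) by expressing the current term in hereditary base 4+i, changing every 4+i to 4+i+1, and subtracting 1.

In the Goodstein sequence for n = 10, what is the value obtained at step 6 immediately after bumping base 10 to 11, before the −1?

[0] 10 ≡ 2·4 + 2 (base 4). Lift 5: 12. −1: 11.
[1] 11 ≡ 2·5 + 1 (base 5). Lift 6: 13. −1: 12.
[2] 12 ≡ 2·6 (base 6). Lift 7: 14. −1: 13.
[3] 13 ≡ 7 + 6 (base 7). Lift 8: 14. −1: 13.
[4] 13 ≡ 8 + 5 (base 8). Lift 9: 14. −1: 13.
[5] 13 ≡ 9 + 4 (base 9). Lift 10: 14. −1: 13.
[6] 13 ≡ 10 + 3 (base 10). Lift 11: 14. −1: 13.

14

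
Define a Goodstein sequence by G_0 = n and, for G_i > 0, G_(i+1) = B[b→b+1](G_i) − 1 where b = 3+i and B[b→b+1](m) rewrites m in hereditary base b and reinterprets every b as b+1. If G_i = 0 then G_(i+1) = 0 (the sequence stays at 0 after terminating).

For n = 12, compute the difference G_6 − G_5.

6

(0) 12|_3 = 3^2 + 3 ↦ 4^2 + 4|_4 = 20 ⇒ 19
(1) 19|_4 = 4^2 + 3 ↦ 5^2 + 3|_5 = 28 ⇒ 27
(2) 27|_5 = 5^2 + 2 ↦ 6^2 + 2|_6 = 38 ⇒ 37
(3) 37|_6 = 6^2 + 1 ↦ 7^2 + 1|_7 = 50 ⇒ 49
(4) 49|_7 = 7^2 ↦ 8^2|_8 = 64 ⇒ 63
(5) 63|_8 = 7·8 + 7 ↦ 7·9 + 7|_9 = 70 ⇒ 69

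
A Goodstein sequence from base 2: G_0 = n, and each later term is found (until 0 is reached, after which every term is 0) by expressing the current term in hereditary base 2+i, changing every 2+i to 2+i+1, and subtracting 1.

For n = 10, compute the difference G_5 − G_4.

3935819

(0) 10|_2 = 2^(2 + 1) + 2 ↦ 3^(3 + 1) + 3|_3 = 84 ⇒ 83
(1) 83|_3 = 3^(3 + 1) + 2 ↦ 4^(4 + 1) + 2|_4 = 1026 ⇒ 1025
(2) 1025|_4 = 4^(4 + 1) + 1 ↦ 5^(5 + 1) + 1|_5 = 15626 ⇒ 15625
(3) 15625|_5 = 5^(5 + 1) ↦ 6^(6 + 1)|_6 = 279936 ⇒ 279935
(4) 279935|_6 = 5·6^6 + 5·6^5 + 5·6^4 + 5·6^3 + 5·6^2 + 5·6 + 5 ↦ 5·7^7 + 5·7^5 + 5·7^4 + 5·7^3 + 5·7^2 + 5·7 + 5|_7 = 4215755 ⇒ 4215754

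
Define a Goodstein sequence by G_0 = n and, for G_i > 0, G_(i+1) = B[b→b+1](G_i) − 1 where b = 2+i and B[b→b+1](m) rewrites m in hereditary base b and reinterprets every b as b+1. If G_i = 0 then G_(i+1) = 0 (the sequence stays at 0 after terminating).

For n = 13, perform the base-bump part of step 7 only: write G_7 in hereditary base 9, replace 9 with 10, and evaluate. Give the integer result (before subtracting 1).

100000003326

base 2: 13 = 2^(2 + 1) + 2^2 + 1; at 3: 3^(3 + 1) + 3^3 + 1 = 109; next = 108
base 3: 108 = 3^(3 + 1) + 3^3; at 4: 4^(4 + 1) + 4^4 = 1280; next = 1279
base 4: 1279 = 4^(4 + 1) + 3·4^3 + 3·4^2 + 3·4 + 3; at 5: 5^(5 + 1) + 3·5^3 + 3·5^2 + 3·5 + 3 = 16093; next = 16092
base 5: 16092 = 5^(5 + 1) + 3·5^3 + 3·5^2 + 3·5 + 2; at 6: 6^(6 + 1) + 3·6^3 + 3·6^2 + 3·6 + 2 = 280712; next = 280711
base 6: 280711 = 6^(6 + 1) + 3·6^3 + 3·6^2 + 3·6 + 1; at 7: 7^(7 + 1) + 3·7^3 + 3·7^2 + 3·7 + 1 = 5765999; next = 5765998
base 7: 5765998 = 7^(7 + 1) + 3·7^3 + 3·7^2 + 3·7; at 8: 8^(8 + 1) + 3·8^3 + 3·8^2 + 3·8 = 134219480; next = 134219479
base 8: 134219479 = 8^(8 + 1) + 3·8^3 + 3·8^2 + 2·8 + 7; at 9: 9^(9 + 1) + 3·9^3 + 3·9^2 + 2·9 + 7 = 3486786856; next = 3486786855
base 9: 3486786855 = 9^(9 + 1) + 3·9^3 + 3·9^2 + 2·9 + 6; at 10: 10^(10 + 1) + 3·10^3 + 3·10^2 + 2·10 + 6 = 100000003326; next = 100000003325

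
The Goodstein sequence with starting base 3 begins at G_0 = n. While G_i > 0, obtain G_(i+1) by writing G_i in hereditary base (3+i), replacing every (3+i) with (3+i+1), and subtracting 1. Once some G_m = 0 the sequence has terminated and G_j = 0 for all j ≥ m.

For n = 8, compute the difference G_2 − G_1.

8 —HB3→ 2·3 + 2 —bump→ 2·4 + 2 = 10 —(−1)→ 9
9 —HB4→ 2·4 + 1 —bump→ 2·5 + 1 = 11 —(−1)→ 10

1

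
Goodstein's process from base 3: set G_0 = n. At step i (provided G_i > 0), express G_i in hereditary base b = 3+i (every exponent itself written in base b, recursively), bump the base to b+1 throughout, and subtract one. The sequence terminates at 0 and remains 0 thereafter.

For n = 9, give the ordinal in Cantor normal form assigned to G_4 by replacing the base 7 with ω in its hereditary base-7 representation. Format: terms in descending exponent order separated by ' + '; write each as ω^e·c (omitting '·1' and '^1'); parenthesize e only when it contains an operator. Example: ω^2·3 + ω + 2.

ω·3

[0] 9 ≡ 3^2 (base 3). Lift 4: 16. −1: 15.
[1] 15 ≡ 3·4 + 3 (base 4). Lift 5: 18. −1: 17.
[2] 17 ≡ 3·5 + 2 (base 5). Lift 6: 20. −1: 19.
[3] 19 ≡ 3·6 + 1 (base 6). Lift 7: 22. −1: 21.
[4] 21 ≡ 3·7 (base 7). Lift 8: 24. −1: 23.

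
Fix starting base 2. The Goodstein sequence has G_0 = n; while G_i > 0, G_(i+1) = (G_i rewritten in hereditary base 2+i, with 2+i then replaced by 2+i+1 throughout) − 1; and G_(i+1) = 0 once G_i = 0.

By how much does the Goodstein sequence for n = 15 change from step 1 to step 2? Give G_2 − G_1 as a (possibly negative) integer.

base 2: 15 = 2^(2 + 1) + 2^2 + 2 + 1; at 3: 3^(3 + 1) + 3^3 + 3 + 1 = 112; next = 111
base 3: 111 = 3^(3 + 1) + 3^3 + 3; at 4: 4^(4 + 1) + 4^4 + 4 = 1284; next = 1283

1172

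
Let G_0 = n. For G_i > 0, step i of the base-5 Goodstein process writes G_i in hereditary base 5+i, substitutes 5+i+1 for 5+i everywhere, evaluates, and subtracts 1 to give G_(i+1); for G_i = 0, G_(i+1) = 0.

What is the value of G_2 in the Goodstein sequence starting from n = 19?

23

19 —HB5→ 3·5 + 4 —bump→ 3·6 + 4 = 22 —(−1)→ 21
21 —HB6→ 3·6 + 3 —bump→ 3·7 + 3 = 24 —(−1)→ 23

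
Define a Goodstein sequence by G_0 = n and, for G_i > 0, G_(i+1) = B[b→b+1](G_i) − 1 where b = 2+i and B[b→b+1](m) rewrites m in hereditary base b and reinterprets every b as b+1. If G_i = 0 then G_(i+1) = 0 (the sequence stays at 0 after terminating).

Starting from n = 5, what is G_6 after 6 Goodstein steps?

1751

5 —HB2→ 2^2 + 1 —bump→ 3^3 + 1 = 28 —(−1)→ 27
27 —HB3→ 3^3 —bump→ 4^4 = 256 —(−1)→ 255
255 —HB4→ 3·4^3 + 3·4^2 + 3·4 + 3 —bump→ 3·5^3 + 3·5^2 + 3·5 + 3 = 468 —(−1)→ 467
467 —HB5→ 3·5^3 + 3·5^2 + 3·5 + 2 —bump→ 3·6^3 + 3·6^2 + 3·6 + 2 = 776 —(−1)→ 775
775 —HB6→ 3·6^3 + 3·6^2 + 3·6 + 1 —bump→ 3·7^3 + 3·7^2 + 3·7 + 1 = 1198 —(−1)→ 1197
1197 —HB7→ 3·7^3 + 3·7^2 + 3·7 —bump→ 3·8^3 + 3·8^2 + 3·8 = 1752 —(−1)→ 1751
1751 —HB8→ 3·8^3 + 3·8^2 + 2·8 + 7 —bump→ 3·9^3 + 3·9^2 + 2·9 + 7 = 2455 —(−1)→ 2454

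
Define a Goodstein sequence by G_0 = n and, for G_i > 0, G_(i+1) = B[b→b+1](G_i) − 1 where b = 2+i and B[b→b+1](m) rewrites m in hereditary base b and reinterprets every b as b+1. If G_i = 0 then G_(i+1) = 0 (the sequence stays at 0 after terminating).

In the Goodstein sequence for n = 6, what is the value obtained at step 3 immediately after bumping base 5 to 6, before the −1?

46656

step 0: 6 = 2^2 + 2; sub 3 for 2: 3^3 + 3; = 30; G_1 = 30−1 = 29
step 1: 29 = 3^3 + 2; sub 4 for 3: 4^4 + 2; = 258; G_2 = 258−1 = 257
step 2: 257 = 4^4 + 1; sub 5 for 4: 5^5 + 1; = 3126; G_3 = 3126−1 = 3125
step 3: 3125 = 5^5; sub 6 for 5: 6^6; = 46656; G_4 = 46656−1 = 46655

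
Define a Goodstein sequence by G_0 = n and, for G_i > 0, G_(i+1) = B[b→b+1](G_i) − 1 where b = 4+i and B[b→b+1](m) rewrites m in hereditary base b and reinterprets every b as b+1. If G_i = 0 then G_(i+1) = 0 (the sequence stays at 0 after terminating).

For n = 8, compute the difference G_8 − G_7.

-1

8 —HB4→ 2·4 —bump→ 2·5 = 10 —(−1)→ 9
9 —HB5→ 5 + 4 —bump→ 6 + 4 = 10 —(−1)→ 9
9 —HB6→ 6 + 3 —bump→ 7 + 3 = 10 —(−1)→ 9
9 —HB7→ 7 + 2 —bump→ 8 + 2 = 10 —(−1)→ 9
9 —HB8→ 8 + 1 —bump→ 9 + 1 = 10 —(−1)→ 9
9 —HB9→ 9 —bump→ 10 = 10 —(−1)→ 9
9 —HB10→ 9 —bump→ 9 = 9 —(−1)→ 8
8 —HB11→ 8 —bump→ 8 = 8 —(−1)→ 7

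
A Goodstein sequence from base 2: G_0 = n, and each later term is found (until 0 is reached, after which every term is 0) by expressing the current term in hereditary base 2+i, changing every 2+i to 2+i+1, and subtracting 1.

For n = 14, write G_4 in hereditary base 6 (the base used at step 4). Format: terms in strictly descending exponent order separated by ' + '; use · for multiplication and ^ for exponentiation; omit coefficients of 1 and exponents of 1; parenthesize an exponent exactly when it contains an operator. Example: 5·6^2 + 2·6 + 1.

step 0: 14 = 2^(2 + 1) + 2^2 + 2; sub 3 for 2: 3^(3 + 1) + 3^3 + 3; = 111; G_1 = 111−1 = 110
step 1: 110 = 3^(3 + 1) + 3^3 + 2; sub 4 for 3: 4^(4 + 1) + 4^4 + 2; = 1282; G_2 = 1282−1 = 1281
step 2: 1281 = 4^(4 + 1) + 4^4 + 1; sub 5 for 4: 5^(5 + 1) + 5^5 + 1; = 18751; G_3 = 18751−1 = 18750
step 3: 18750 = 5^(5 + 1) + 5^5; sub 6 for 5: 6^(6 + 1) + 6^6; = 326592; G_4 = 326592−1 = 326591
step 4: 326591 = 6^(6 + 1) + 5·6^5 + 5·6^4 + 5·6^3 + 5·6^2 + 5·6 + 5; sub 7 for 6: 7^(7 + 1) + 5·7^5 + 5·7^4 + 5·7^3 + 5·7^2 + 5·7 + 5; = 5862841; G_5 = 5862841−1 = 5862840

6^(6 + 1) + 5·6^5 + 5·6^4 + 5·6^3 + 5·6^2 + 5·6 + 5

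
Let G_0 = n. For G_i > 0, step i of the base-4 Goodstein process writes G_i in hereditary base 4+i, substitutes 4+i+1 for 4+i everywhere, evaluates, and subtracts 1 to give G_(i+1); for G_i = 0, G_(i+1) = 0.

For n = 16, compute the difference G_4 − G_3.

3

G_0 = 16. HB_4(16) = 4^2. Bump = 25. G_1 = 24.
G_1 = 24. HB_5(24) = 4·5 + 4. Bump = 28. G_2 = 27.
G_2 = 27. HB_6(27) = 4·6 + 3. Bump = 31. G_3 = 30.
G_3 = 30. HB_7(30) = 4·7 + 2. Bump = 34. G_4 = 33.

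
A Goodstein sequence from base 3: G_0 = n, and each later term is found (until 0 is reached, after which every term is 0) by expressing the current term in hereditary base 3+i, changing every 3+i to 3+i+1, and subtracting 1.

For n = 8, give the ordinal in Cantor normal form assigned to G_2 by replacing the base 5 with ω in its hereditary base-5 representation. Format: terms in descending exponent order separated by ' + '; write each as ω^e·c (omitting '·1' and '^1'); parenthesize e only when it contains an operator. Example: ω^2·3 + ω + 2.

base 3: 8 = 2·3 + 2; at 4: 2·4 + 2 = 10; next = 9
base 4: 9 = 2·4 + 1; at 5: 2·5 + 1 = 11; next = 10
base 5: 10 = 2·5; at 6: 2·6 = 12; next = 11

ω·2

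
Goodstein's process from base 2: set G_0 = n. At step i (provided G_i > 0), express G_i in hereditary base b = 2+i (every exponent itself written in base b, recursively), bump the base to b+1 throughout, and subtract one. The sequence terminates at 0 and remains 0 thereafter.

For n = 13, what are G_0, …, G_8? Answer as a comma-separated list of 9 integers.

G_0=13  [base 2] 2^(2 + 1) + 2^2 + 1  →[2↦3]→  3^(3 + 1) + 3^3 + 1 = 109  −1 ⇒ G_1=108
G_1=108  [base 3] 3^(3 + 1) + 3^3  →[3↦4]→  4^(4 + 1) + 4^4 = 1280  −1 ⇒ G_2=1279
G_2=1279  [base 4] 4^(4 + 1) + 3·4^3 + 3·4^2 + 3·4 + 3  →[4↦5]→  5^(5 + 1) + 3·5^3 + 3·5^2 + 3·5 + 3 = 16093  −1 ⇒ G_3=16092
G_3=16092  [base 5] 5^(5 + 1) + 3·5^3 + 3·5^2 + 3·5 + 2  →[5↦6]→  6^(6 + 1) + 3·6^3 + 3·6^2 + 3·6 + 2 = 280712  −1 ⇒ G_4=280711
G_4=280711  [base 6] 6^(6 + 1) + 3·6^3 + 3·6^2 + 3·6 + 1  →[6↦7]→  7^(7 + 1) + 3·7^3 + 3·7^2 + 3·7 + 1 = 5765999  −1 ⇒ G_5=5765998
G_5=5765998  [base 7] 7^(7 + 1) + 3·7^3 + 3·7^2 + 3·7  →[7↦8]→  8^(8 + 1) + 3·8^3 + 3·8^2 + 3·8 = 134219480  −1 ⇒ G_6=134219479
G_6=134219479  [base 8] 8^(8 + 1) + 3·8^3 + 3·8^2 + 2·8 + 7  →[8↦9]→  9^(9 + 1) + 3·9^3 + 3·9^2 + 2·9 + 7 = 3486786856  −1 ⇒ G_7=3486786855
G_7=3486786855  [base 9] 9^(9 + 1) + 3·9^3 + 3·9^2 + 2·9 + 6  →[9↦10]→  10^(10 + 1) + 3·10^3 + 3·10^2 + 2·10 + 6 = 100000003326  −1 ⇒ G_8=100000003325

13, 108, 1279, 16092, 280711, 5765998, 134219479, 3486786855, 100000003325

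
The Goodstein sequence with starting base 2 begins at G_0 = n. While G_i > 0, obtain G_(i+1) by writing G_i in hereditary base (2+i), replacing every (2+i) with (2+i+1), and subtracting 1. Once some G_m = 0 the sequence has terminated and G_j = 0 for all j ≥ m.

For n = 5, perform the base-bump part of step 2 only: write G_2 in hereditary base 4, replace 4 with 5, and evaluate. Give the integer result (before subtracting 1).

i=0: 5 = 2^2 + 1 (b=2); 2→3: 3^3 + 1 = 28; 28−1 = 27
i=1: 27 = 3^3 (b=3); 3→4: 4^4 = 256; 256−1 = 255

468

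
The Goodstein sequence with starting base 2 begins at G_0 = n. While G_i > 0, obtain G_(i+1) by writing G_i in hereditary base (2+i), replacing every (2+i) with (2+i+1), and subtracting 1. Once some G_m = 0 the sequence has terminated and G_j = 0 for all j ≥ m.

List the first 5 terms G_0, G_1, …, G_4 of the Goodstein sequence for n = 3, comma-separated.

G_0 = 3. HB_2(3) = 2 + 1. Bump = 4. G_1 = 3.
G_1 = 3. HB_3(3) = 3. Bump = 4. G_2 = 3.
G_2 = 3. HB_4(3) = 3. Bump = 3. G_3 = 2.
G_3 = 2. HB_5(2) = 2. Bump = 2. G_4 = 1.

3, 3, 3, 2, 1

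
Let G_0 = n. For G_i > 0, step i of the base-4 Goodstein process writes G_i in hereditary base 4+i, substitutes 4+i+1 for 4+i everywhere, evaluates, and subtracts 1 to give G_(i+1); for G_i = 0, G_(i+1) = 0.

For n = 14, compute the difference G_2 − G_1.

14 —HB4→ 3·4 + 2 —bump→ 3·5 + 2 = 17 —(−1)→ 16
16 —HB5→ 3·5 + 1 —bump→ 3·6 + 1 = 19 —(−1)→ 18

2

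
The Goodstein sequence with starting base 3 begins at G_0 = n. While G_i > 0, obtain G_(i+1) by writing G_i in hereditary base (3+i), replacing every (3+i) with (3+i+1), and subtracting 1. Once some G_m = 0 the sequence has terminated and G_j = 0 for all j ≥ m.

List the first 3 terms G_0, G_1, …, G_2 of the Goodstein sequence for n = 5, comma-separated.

(0) 5|_3 = 3 + 2 ↦ 4 + 2|_4 = 6 ⇒ 5
(1) 5|_4 = 4 + 1 ↦ 5 + 1|_5 = 6 ⇒ 5

5, 5, 5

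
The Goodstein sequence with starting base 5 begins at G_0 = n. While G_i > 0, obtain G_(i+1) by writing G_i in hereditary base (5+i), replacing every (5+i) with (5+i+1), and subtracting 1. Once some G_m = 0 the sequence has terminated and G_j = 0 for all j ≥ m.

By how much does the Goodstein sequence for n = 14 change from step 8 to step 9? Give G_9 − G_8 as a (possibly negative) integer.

base 5: 14 = 2·5 + 4; at 6: 2·6 + 4 = 16; next = 15
base 6: 15 = 2·6 + 3; at 7: 2·7 + 3 = 17; next = 16
base 7: 16 = 2·7 + 2; at 8: 2·8 + 2 = 18; next = 17
base 8: 17 = 2·8 + 1; at 9: 2·9 + 1 = 19; next = 18
base 9: 18 = 2·9; at 10: 2·10 = 20; next = 19
base 10: 19 = 10 + 9; at 11: 11 + 9 = 20; next = 19
base 11: 19 = 11 + 8; at 12: 12 + 8 = 20; next = 19
base 12: 19 = 12 + 7; at 13: 13 + 7 = 20; next = 19
base 13: 19 = 13 + 6; at 14: 14 + 6 = 20; next = 19

0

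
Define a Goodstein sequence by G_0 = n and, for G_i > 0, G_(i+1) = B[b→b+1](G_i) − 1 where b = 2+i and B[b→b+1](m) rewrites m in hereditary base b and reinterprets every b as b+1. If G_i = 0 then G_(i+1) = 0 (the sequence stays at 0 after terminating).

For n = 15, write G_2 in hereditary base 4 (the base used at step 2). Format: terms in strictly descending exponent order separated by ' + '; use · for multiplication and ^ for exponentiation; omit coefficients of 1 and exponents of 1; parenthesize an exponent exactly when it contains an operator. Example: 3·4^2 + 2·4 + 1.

15 —HB2→ 2^(2 + 1) + 2^2 + 2 + 1 —bump→ 3^(3 + 1) + 3^3 + 3 + 1 = 112 —(−1)→ 111
111 —HB3→ 3^(3 + 1) + 3^3 + 3 —bump→ 4^(4 + 1) + 4^4 + 4 = 1284 —(−1)→ 1283
1283 —HB4→ 4^(4 + 1) + 4^4 + 3 —bump→ 5^(5 + 1) + 5^5 + 3 = 18753 —(−1)→ 18752

4^(4 + 1) + 4^4 + 3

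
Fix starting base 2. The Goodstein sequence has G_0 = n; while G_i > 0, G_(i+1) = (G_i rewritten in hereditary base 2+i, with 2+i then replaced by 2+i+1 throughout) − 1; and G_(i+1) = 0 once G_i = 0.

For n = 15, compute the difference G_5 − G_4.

6261751

15 —HB2→ 2^(2 + 1) + 2^2 + 2 + 1 —bump→ 3^(3 + 1) + 3^3 + 3 + 1 = 112 —(−1)→ 111
111 —HB3→ 3^(3 + 1) + 3^3 + 3 —bump→ 4^(4 + 1) + 4^4 + 4 = 1284 —(−1)→ 1283
1283 —HB4→ 4^(4 + 1) + 4^4 + 3 —bump→ 5^(5 + 1) + 5^5 + 3 = 18753 —(−1)→ 18752
18752 —HB5→ 5^(5 + 1) + 5^5 + 2 —bump→ 6^(6 + 1) + 6^6 + 2 = 326594 —(−1)→ 326593
326593 —HB6→ 6^(6 + 1) + 6^6 + 1 —bump→ 7^(7 + 1) + 7^7 + 1 = 6588345 —(−1)→ 6588344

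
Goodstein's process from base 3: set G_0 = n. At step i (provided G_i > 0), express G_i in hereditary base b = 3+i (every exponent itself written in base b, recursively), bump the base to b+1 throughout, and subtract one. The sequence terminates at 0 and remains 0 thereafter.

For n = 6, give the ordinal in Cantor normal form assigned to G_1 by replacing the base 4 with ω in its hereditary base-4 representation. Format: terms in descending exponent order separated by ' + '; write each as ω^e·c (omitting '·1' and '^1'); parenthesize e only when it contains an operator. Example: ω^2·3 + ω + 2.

[0] 6 ≡ 2·3 (base 3). Lift 4: 8. −1: 7.
[1] 7 ≡ 4 + 3 (base 4). Lift 5: 8. −1: 7.

ω + 3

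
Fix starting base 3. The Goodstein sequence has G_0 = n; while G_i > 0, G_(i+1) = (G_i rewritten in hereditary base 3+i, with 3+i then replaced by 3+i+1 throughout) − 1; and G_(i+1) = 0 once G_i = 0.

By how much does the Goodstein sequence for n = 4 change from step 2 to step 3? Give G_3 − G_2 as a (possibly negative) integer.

-1

(0) 4|_3 = 3 + 1 ↦ 4 + 1|_4 = 5 ⇒ 4
(1) 4|_4 = 4 ↦ 5|_5 = 5 ⇒ 4
(2) 4|_5 = 4 ↦ 4|_6 = 4 ⇒ 3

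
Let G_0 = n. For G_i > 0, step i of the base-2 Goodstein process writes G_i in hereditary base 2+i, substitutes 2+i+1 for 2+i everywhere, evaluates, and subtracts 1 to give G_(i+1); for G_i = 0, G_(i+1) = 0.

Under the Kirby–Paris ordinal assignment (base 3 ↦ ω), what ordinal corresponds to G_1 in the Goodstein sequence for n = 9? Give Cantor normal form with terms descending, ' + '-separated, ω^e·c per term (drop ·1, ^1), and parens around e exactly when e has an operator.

i=0: 9 = 2^(2 + 1) + 1 (b=2); 2→3: 3^(3 + 1) + 1 = 82; 82−1 = 81
i=1: 81 = 3^(3 + 1) (b=3); 3→4: 4^(4 + 1) = 1024; 1024−1 = 1023

ω^(ω + 1)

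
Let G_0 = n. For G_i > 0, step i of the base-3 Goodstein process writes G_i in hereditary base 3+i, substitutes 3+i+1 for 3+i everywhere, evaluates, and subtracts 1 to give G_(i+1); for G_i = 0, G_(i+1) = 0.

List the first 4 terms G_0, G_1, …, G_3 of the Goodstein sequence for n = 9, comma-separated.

9, 15, 17, 19

G_0 = 9. HB_3(9) = 3^2. Bump = 16. G_1 = 15.
G_1 = 15. HB_4(15) = 3·4 + 3. Bump = 18. G_2 = 17.
G_2 = 17. HB_5(17) = 3·5 + 2. Bump = 20. G_3 = 19.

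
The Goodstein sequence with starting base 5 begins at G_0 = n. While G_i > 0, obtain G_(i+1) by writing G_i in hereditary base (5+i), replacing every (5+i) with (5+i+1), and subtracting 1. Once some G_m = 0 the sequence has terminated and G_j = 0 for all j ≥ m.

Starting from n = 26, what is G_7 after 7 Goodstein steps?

73

G_0 = 26. HB_5(26) = 5^2 + 1. Bump = 37. G_1 = 36.
G_1 = 36. HB_6(36) = 6^2. Bump = 49. G_2 = 48.
G_2 = 48. HB_7(48) = 6·7 + 6. Bump = 54. G_3 = 53.
G_3 = 53. HB_8(53) = 6·8 + 5. Bump = 59. G_4 = 58.
G_4 = 58. HB_9(58) = 6·9 + 4. Bump = 64. G_5 = 63.
G_5 = 63. HB_10(63) = 6·10 + 3. Bump = 69. G_6 = 68.
G_6 = 68. HB_11(68) = 6·11 + 2. Bump = 74. G_7 = 73.
G_7 = 73. HB_12(73) = 6·12 + 1. Bump = 79. G_8 = 78.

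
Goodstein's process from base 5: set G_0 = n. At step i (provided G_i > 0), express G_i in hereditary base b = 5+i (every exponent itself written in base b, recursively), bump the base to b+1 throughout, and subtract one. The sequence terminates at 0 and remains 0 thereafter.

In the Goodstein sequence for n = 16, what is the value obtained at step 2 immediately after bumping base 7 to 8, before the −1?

22

G_0 = 16. HB_5(16) = 3·5 + 1. Bump = 19. G_1 = 18.
G_1 = 18. HB_6(18) = 3·6. Bump = 21. G_2 = 20.
G_2 = 20. HB_7(20) = 2·7 + 6. Bump = 22. G_3 = 21.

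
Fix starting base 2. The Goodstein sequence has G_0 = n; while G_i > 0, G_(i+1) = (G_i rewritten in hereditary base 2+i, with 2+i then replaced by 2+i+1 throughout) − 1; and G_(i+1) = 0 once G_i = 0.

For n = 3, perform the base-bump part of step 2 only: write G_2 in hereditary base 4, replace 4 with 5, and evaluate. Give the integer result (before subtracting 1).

3 —HB2→ 2 + 1 —bump→ 3 + 1 = 4 —(−1)→ 3
3 —HB3→ 3 —bump→ 4 = 4 —(−1)→ 3
3 —HB4→ 3 —bump→ 3 = 3 —(−1)→ 2

3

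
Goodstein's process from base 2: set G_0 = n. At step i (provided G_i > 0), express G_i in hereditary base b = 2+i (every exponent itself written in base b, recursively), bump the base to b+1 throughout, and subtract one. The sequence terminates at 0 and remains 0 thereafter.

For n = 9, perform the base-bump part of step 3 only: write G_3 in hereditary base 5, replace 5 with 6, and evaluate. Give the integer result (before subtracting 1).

G_0=9  [base 2] 2^(2 + 1) + 1  →[2↦3]→  3^(3 + 1) + 1 = 82  −1 ⇒ G_1=81
G_1=81  [base 3] 3^(3 + 1)  →[3↦4]→  4^(4 + 1) = 1024  −1 ⇒ G_2=1023
G_2=1023  [base 4] 3·4^4 + 3·4^3 + 3·4^2 + 3·4 + 3  →[4↦5]→  3·5^5 + 3·5^3 + 3·5^2 + 3·5 + 3 = 9843  −1 ⇒ G_3=9842
G_3=9842  [base 5] 3·5^5 + 3·5^3 + 3·5^2 + 3·5 + 2  →[5↦6]→  3·6^6 + 3·6^3 + 3·6^2 + 3·6 + 2 = 140744  −1 ⇒ G_4=140743

140744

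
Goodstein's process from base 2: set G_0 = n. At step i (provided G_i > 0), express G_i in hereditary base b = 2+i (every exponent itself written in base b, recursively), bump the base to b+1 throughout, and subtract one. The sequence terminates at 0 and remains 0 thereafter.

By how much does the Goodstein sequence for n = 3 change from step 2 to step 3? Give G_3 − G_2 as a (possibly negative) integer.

i=0: 3 = 2 + 1 (b=2); 2→3: 3 + 1 = 4; 4−1 = 3
i=1: 3 = 3 (b=3); 3→4: 4 = 4; 4−1 = 3
i=2: 3 = 3 (b=4); 4→5: 3 = 3; 3−1 = 2

-1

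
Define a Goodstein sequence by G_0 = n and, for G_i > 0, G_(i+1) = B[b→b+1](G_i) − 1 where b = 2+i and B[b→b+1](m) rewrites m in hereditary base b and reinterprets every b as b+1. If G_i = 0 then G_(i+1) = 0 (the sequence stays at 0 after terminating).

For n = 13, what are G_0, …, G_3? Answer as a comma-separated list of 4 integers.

13, 108, 1279, 16092

13 —HB2→ 2^(2 + 1) + 2^2 + 1 —bump→ 3^(3 + 1) + 3^3 + 1 = 109 —(−1)→ 108
108 —HB3→ 3^(3 + 1) + 3^3 —bump→ 4^(4 + 1) + 4^4 = 1280 —(−1)→ 1279
1279 —HB4→ 4^(4 + 1) + 3·4^3 + 3·4^2 + 3·4 + 3 —bump→ 5^(5 + 1) + 3·5^3 + 3·5^2 + 3·5 + 3 = 16093 —(−1)→ 16092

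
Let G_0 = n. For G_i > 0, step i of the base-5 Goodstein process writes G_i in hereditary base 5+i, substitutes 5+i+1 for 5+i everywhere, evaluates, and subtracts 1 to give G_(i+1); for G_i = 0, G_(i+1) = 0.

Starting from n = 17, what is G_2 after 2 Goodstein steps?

(0) 17|_5 = 3·5 + 2 ↦ 3·6 + 2|_6 = 20 ⇒ 19
(1) 19|_6 = 3·6 + 1 ↦ 3·7 + 1|_7 = 22 ⇒ 21

21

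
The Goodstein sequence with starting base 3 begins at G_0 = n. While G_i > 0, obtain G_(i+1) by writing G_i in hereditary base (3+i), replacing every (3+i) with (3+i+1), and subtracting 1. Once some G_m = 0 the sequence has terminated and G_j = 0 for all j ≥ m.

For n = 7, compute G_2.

7 —HB3→ 2·3 + 1 —bump→ 2·4 + 1 = 9 —(−1)→ 8
8 —HB4→ 2·4 —bump→ 2·5 = 10 —(−1)→ 9

9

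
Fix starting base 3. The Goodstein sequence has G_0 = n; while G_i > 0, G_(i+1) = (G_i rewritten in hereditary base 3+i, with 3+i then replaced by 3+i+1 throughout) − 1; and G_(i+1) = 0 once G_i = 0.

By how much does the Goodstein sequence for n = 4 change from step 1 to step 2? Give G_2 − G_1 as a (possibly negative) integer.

0

(0) 4|_3 = 3 + 1 ↦ 4 + 1|_4 = 5 ⇒ 4
(1) 4|_4 = 4 ↦ 5|_5 = 5 ⇒ 4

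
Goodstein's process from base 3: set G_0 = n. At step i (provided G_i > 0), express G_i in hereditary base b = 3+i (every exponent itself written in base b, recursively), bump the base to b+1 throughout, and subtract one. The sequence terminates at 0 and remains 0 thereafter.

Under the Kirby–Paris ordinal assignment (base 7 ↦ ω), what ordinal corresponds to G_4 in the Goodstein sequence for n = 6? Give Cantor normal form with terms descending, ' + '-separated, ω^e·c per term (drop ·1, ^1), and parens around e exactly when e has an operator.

ω

base 3: 6 = 2·3; at 4: 2·4 = 8; next = 7
base 4: 7 = 4 + 3; at 5: 5 + 3 = 8; next = 7
base 5: 7 = 5 + 2; at 6: 6 + 2 = 8; next = 7
base 6: 7 = 6 + 1; at 7: 7 + 1 = 8; next = 7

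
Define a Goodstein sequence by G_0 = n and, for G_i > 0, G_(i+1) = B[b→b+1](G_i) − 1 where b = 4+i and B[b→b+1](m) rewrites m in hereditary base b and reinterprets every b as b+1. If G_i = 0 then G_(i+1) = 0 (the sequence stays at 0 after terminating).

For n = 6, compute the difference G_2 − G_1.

6 —HB4→ 4 + 2 —bump→ 5 + 2 = 7 —(−1)→ 6
6 —HB5→ 5 + 1 —bump→ 6 + 1 = 7 —(−1)→ 6

0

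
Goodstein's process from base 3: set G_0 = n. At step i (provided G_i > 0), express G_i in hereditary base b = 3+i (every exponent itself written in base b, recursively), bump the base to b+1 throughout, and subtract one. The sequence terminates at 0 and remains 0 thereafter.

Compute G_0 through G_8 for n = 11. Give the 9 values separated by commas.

11 —HB3→ 3^2 + 2 —bump→ 4^2 + 2 = 18 —(−1)→ 17
17 —HB4→ 4^2 + 1 —bump→ 5^2 + 1 = 26 —(−1)→ 25
25 —HB5→ 5^2 —bump→ 6^2 = 36 —(−1)→ 35
35 —HB6→ 5·6 + 5 —bump→ 5·7 + 5 = 40 —(−1)→ 39
39 —HB7→ 5·7 + 4 —bump→ 5·8 + 4 = 44 —(−1)→ 43
43 —HB8→ 5·8 + 3 —bump→ 5·9 + 3 = 48 —(−1)→ 47
47 —HB9→ 5·9 + 2 —bump→ 5·10 + 2 = 52 —(−1)→ 51
51 —HB10→ 5·10 + 1 —bump→ 5·11 + 1 = 56 —(−1)→ 55

11, 17, 25, 35, 39, 43, 47, 51, 55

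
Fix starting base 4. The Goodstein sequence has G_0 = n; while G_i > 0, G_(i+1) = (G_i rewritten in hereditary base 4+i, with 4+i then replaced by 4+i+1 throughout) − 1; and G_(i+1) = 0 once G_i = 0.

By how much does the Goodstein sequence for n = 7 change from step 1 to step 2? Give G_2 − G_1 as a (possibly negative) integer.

i=0: 7 = 4 + 3 (b=4); 4→5: 5 + 3 = 8; 8−1 = 7
i=1: 7 = 5 + 2 (b=5); 5→6: 6 + 2 = 8; 8−1 = 7

0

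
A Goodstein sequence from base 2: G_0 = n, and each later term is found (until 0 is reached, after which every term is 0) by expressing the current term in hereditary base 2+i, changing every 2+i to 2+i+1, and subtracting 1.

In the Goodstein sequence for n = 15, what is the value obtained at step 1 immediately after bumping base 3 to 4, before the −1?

G_0=15  [base 2] 2^(2 + 1) + 2^2 + 2 + 1  →[2↦3]→  3^(3 + 1) + 3^3 + 3 + 1 = 112  −1 ⇒ G_1=111
G_1=111  [base 3] 3^(3 + 1) + 3^3 + 3  →[3↦4]→  4^(4 + 1) + 4^4 + 4 = 1284  −1 ⇒ G_2=1283

1284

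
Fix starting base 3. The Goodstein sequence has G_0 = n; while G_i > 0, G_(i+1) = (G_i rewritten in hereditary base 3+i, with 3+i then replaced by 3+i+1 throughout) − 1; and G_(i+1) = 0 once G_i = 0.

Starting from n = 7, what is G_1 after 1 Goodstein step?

8

G_0 = 7. HB_3(7) = 2·3 + 1. Bump = 9. G_1 = 8.
G_1 = 8. HB_4(8) = 2·4. Bump = 10. G_2 = 9.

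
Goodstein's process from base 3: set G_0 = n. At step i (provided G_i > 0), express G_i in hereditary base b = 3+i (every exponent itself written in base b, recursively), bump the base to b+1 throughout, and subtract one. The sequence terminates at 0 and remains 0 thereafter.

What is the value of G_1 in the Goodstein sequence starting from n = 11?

(0) 11|_3 = 3^2 + 2 ↦ 4^2 + 2|_4 = 18 ⇒ 17
(1) 17|_4 = 4^2 + 1 ↦ 5^2 + 1|_5 = 26 ⇒ 25

17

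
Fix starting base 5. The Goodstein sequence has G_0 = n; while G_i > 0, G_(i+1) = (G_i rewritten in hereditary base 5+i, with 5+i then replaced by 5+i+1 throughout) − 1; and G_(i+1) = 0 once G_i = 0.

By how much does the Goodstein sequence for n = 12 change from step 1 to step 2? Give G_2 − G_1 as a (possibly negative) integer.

1

(0) 12|_5 = 2·5 + 2 ↦ 2·6 + 2|_6 = 14 ⇒ 13
(1) 13|_6 = 2·6 + 1 ↦ 2·7 + 1|_7 = 15 ⇒ 14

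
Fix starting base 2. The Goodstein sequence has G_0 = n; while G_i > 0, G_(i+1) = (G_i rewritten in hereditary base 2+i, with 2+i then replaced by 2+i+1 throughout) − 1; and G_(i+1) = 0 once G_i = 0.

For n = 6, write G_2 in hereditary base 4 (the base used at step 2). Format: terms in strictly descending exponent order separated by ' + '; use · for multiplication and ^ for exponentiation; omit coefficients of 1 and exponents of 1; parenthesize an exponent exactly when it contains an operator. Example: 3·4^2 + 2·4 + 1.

i=0: 6 = 2^2 + 2 (b=2); 2→3: 3^3 + 3 = 30; 30−1 = 29
i=1: 29 = 3^3 + 2 (b=3); 3→4: 4^4 + 2 = 258; 258−1 = 257

4^4 + 1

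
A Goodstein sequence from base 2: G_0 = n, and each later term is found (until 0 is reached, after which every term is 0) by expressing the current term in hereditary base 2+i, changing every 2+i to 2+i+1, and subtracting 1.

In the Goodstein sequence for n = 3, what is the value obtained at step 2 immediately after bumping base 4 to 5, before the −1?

step 0: 3 = 2 + 1; sub 3 for 2: 3 + 1; = 4; G_1 = 4−1 = 3
step 1: 3 = 3; sub 4 for 3: 4; = 4; G_2 = 4−1 = 3
step 2: 3 = 3; sub 5 for 4: 3; = 3; G_3 = 3−1 = 2

3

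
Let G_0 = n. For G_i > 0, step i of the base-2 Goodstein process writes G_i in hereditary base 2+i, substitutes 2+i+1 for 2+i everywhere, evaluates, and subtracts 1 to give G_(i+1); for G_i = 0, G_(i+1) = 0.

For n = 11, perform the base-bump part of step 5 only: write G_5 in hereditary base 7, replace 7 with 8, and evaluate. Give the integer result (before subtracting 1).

i=0: 11 = 2^(2 + 1) + 2 + 1 (b=2); 2→3: 3^(3 + 1) + 3 + 1 = 85; 85−1 = 84
i=1: 84 = 3^(3 + 1) + 3 (b=3); 3→4: 4^(4 + 1) + 4 = 1028; 1028−1 = 1027
i=2: 1027 = 4^(4 + 1) + 3 (b=4); 4→5: 5^(5 + 1) + 3 = 15628; 15628−1 = 15627
i=3: 15627 = 5^(5 + 1) + 2 (b=5); 5→6: 6^(6 + 1) + 2 = 279938; 279938−1 = 279937
i=4: 279937 = 6^(6 + 1) + 1 (b=6); 6→7: 7^(7 + 1) + 1 = 5764802; 5764802−1 = 5764801
i=5: 5764801 = 7^(7 + 1) (b=7); 7→8: 8^(8 + 1) = 134217728; 134217728−1 = 134217727

134217728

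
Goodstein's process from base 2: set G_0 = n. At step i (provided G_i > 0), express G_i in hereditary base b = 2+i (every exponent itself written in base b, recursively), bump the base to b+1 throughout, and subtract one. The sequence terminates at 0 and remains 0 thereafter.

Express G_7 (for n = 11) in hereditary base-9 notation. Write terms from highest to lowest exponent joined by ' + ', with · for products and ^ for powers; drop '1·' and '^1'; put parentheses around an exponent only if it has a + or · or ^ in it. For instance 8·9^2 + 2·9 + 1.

7·9^9 + 7·9^7 + 7·9^6 + 7·9^5 + 7·9^4 + 7·9^3 + 7·9^2 + 7·9 + 6

[0] 11 ≡ 2^(2 + 1) + 2 + 1 (base 2). Lift 3: 85. −1: 84.
[1] 84 ≡ 3^(3 + 1) + 3 (base 3). Lift 4: 1028. −1: 1027.
[2] 1027 ≡ 4^(4 + 1) + 3 (base 4). Lift 5: 15628. −1: 15627.
[3] 15627 ≡ 5^(5 + 1) + 2 (base 5). Lift 6: 279938. −1: 279937.
[4] 279937 ≡ 6^(6 + 1) + 1 (base 6). Lift 7: 5764802. −1: 5764801.
[5] 5764801 ≡ 7^(7 + 1) (base 7). Lift 8: 134217728. −1: 134217727.
[6] 134217727 ≡ 7·8^8 + 7·8^7 + 7·8^6 + 7·8^5 + 7·8^4 + 7·8^3 + 7·8^2 + 7·8 + 7 (base 8). Lift 9: 2749609303. −1: 2749609302.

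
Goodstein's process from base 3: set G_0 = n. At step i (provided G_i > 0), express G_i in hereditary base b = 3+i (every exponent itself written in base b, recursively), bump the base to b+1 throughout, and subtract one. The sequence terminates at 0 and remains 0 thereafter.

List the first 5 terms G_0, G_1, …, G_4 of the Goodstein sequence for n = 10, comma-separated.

10, 16, 24, 27, 30

i=0: 10 = 3^2 + 1 (b=3); 3→4: 4^2 + 1 = 17; 17−1 = 16
i=1: 16 = 4^2 (b=4); 4→5: 5^2 = 25; 25−1 = 24
i=2: 24 = 4·5 + 4 (b=5); 5→6: 4·6 + 4 = 28; 28−1 = 27
i=3: 27 = 4·6 + 3 (b=6); 6→7: 4·7 + 3 = 31; 31−1 = 30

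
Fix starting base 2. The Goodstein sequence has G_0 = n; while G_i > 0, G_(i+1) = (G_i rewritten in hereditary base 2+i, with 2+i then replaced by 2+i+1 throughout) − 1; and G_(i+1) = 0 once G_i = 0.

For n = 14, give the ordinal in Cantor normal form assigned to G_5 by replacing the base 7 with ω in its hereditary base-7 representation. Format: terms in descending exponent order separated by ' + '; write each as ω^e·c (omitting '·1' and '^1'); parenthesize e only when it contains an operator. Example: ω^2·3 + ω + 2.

ω^(ω + 1) + ω^5·5 + ω^4·5 + ω^3·5 + ω^2·5 + ω·5 + 4

(0) 14|_2 = 2^(2 + 1) + 2^2 + 2 ↦ 3^(3 + 1) + 3^3 + 3|_3 = 111 ⇒ 110
(1) 110|_3 = 3^(3 + 1) + 3^3 + 2 ↦ 4^(4 + 1) + 4^4 + 2|_4 = 1282 ⇒ 1281
(2) 1281|_4 = 4^(4 + 1) + 4^4 + 1 ↦ 5^(5 + 1) + 5^5 + 1|_5 = 18751 ⇒ 18750
(3) 18750|_5 = 5^(5 + 1) + 5^5 ↦ 6^(6 + 1) + 6^6|_6 = 326592 ⇒ 326591
(4) 326591|_6 = 6^(6 + 1) + 5·6^5 + 5·6^4 + 5·6^3 + 5·6^2 + 5·6 + 5 ↦ 7^(7 + 1) + 5·7^5 + 5·7^4 + 5·7^3 + 5·7^2 + 5·7 + 5|_7 = 5862841 ⇒ 5862840
(5) 5862840|_7 = 7^(7 + 1) + 5·7^5 + 5·7^4 + 5·7^3 + 5·7^2 + 5·7 + 4 ↦ 8^(8 + 1) + 5·8^5 + 5·8^4 + 5·8^3 + 5·8^2 + 5·8 + 4|_8 = 134404972 ⇒ 134404971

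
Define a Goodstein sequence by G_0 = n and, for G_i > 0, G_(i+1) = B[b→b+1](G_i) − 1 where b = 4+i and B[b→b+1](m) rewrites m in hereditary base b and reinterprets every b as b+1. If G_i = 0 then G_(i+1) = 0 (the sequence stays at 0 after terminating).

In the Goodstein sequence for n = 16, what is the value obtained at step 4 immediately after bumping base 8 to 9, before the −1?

37

step 0: 16 = 4^2; sub 5 for 4: 5^2; = 25; G_1 = 25−1 = 24
step 1: 24 = 4·5 + 4; sub 6 for 5: 4·6 + 4; = 28; G_2 = 28−1 = 27
step 2: 27 = 4·6 + 3; sub 7 for 6: 4·7 + 3; = 31; G_3 = 31−1 = 30
step 3: 30 = 4·7 + 2; sub 8 for 7: 4·8 + 2; = 34; G_4 = 34−1 = 33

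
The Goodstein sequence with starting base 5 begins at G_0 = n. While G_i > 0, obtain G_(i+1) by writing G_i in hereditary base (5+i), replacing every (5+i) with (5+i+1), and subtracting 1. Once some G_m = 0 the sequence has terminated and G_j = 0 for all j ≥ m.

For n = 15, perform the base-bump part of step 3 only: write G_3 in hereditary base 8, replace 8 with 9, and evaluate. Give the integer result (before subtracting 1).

i=0: 15 = 3·5 (b=5); 5→6: 3·6 = 18; 18−1 = 17
i=1: 17 = 2·6 + 5 (b=6); 6→7: 2·7 + 5 = 19; 19−1 = 18
i=2: 18 = 2·7 + 4 (b=7); 7→8: 2·8 + 4 = 20; 20−1 = 19
i=3: 19 = 2·8 + 3 (b=8); 8→9: 2·9 + 3 = 21; 21−1 = 20

21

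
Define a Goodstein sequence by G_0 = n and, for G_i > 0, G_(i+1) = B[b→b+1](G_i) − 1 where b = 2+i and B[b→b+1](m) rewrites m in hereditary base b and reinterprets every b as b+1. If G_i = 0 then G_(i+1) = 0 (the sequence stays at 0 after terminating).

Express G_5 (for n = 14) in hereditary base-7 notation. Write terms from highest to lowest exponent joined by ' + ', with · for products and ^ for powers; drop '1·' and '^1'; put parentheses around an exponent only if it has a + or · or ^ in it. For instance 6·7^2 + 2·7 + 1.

7^(7 + 1) + 5·7^5 + 5·7^4 + 5·7^3 + 5·7^2 + 5·7 + 4

(0) 14|_2 = 2^(2 + 1) + 2^2 + 2 ↦ 3^(3 + 1) + 3^3 + 3|_3 = 111 ⇒ 110
(1) 110|_3 = 3^(3 + 1) + 3^3 + 2 ↦ 4^(4 + 1) + 4^4 + 2|_4 = 1282 ⇒ 1281
(2) 1281|_4 = 4^(4 + 1) + 4^4 + 1 ↦ 5^(5 + 1) + 5^5 + 1|_5 = 18751 ⇒ 18750
(3) 18750|_5 = 5^(5 + 1) + 5^5 ↦ 6^(6 + 1) + 6^6|_6 = 326592 ⇒ 326591
(4) 326591|_6 = 6^(6 + 1) + 5·6^5 + 5·6^4 + 5·6^3 + 5·6^2 + 5·6 + 5 ↦ 7^(7 + 1) + 5·7^5 + 5·7^4 + 5·7^3 + 5·7^2 + 5·7 + 5|_7 = 5862841 ⇒ 5862840
(5) 5862840|_7 = 7^(7 + 1) + 5·7^5 + 5·7^4 + 5·7^3 + 5·7^2 + 5·7 + 4 ↦ 8^(8 + 1) + 5·8^5 + 5·8^4 + 5·8^3 + 5·8^2 + 5·8 + 4|_8 = 134404972 ⇒ 134404971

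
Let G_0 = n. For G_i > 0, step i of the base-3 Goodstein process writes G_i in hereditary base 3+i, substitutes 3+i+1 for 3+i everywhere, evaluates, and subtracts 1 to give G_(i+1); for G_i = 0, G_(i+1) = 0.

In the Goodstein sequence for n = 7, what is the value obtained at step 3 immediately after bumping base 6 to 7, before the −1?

10

(0) 7|_3 = 2·3 + 1 ↦ 2·4 + 1|_4 = 9 ⇒ 8
(1) 8|_4 = 2·4 ↦ 2·5|_5 = 10 ⇒ 9
(2) 9|_5 = 5 + 4 ↦ 6 + 4|_6 = 10 ⇒ 9
(3) 9|_6 = 6 + 3 ↦ 7 + 3|_7 = 10 ⇒ 9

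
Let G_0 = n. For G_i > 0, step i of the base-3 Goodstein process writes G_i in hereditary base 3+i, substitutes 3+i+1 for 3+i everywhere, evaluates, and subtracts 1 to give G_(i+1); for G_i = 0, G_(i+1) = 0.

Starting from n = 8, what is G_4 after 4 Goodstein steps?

step 0: 8 = 2·3 + 2; sub 4 for 3: 2·4 + 2; = 10; G_1 = 10−1 = 9
step 1: 9 = 2·4 + 1; sub 5 for 4: 2·5 + 1; = 11; G_2 = 11−1 = 10
step 2: 10 = 2·5; sub 6 for 5: 2·6; = 12; G_3 = 12−1 = 11
step 3: 11 = 6 + 5; sub 7 for 6: 7 + 5; = 12; G_4 = 12−1 = 11

11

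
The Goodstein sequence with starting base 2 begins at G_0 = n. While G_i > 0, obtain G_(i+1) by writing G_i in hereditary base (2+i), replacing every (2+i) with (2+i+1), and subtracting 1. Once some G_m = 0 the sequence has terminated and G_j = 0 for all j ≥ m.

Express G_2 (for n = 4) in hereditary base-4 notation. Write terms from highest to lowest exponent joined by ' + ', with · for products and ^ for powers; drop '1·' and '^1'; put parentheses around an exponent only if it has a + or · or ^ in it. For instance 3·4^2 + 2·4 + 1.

2·4^2 + 2·4 + 1

i=0: 4 = 2^2 (b=2); 2→3: 3^3 = 27; 27−1 = 26
i=1: 26 = 2·3^2 + 2·3 + 2 (b=3); 3→4: 2·4^2 + 2·4 + 2 = 42; 42−1 = 41
i=2: 41 = 2·4^2 + 2·4 + 1 (b=4); 4→5: 2·5^2 + 2·5 + 1 = 61; 61−1 = 60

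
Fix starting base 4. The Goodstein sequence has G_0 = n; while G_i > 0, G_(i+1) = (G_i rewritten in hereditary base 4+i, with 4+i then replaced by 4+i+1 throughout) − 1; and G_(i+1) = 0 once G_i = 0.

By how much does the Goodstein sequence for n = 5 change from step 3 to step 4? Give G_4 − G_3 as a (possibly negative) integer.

i=0: 5 = 4 + 1 (b=4); 4→5: 5 + 1 = 6; 6−1 = 5
i=1: 5 = 5 (b=5); 5→6: 6 = 6; 6−1 = 5
i=2: 5 = 5 (b=6); 6→7: 5 = 5; 5−1 = 4
i=3: 4 = 4 (b=7); 7→8: 4 = 4; 4−1 = 3

-1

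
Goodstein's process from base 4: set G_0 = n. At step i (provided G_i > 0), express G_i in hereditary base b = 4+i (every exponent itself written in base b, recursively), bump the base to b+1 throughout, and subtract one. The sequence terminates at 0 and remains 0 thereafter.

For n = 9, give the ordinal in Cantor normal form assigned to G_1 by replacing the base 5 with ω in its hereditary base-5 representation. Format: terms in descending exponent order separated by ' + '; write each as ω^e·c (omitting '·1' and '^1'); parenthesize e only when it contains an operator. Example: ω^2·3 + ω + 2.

step 0: 9 = 2·4 + 1; sub 5 for 4: 2·5 + 1; = 11; G_1 = 11−1 = 10
step 1: 10 = 2·5; sub 6 for 5: 2·6; = 12; G_2 = 12−1 = 11

ω·2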